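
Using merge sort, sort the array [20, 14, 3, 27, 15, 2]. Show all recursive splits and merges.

Merge sort trace:

Split: [20, 14, 3, 27, 15, 2] -> [20, 14, 3] and [27, 15, 2]
  Split: [20, 14, 3] -> [20] and [14, 3]
    Split: [14, 3] -> [14] and [3]
    Merge: [14] + [3] -> [3, 14]
  Merge: [20] + [3, 14] -> [3, 14, 20]
  Split: [27, 15, 2] -> [27] and [15, 2]
    Split: [15, 2] -> [15] and [2]
    Merge: [15] + [2] -> [2, 15]
  Merge: [27] + [2, 15] -> [2, 15, 27]
Merge: [3, 14, 20] + [2, 15, 27] -> [2, 3, 14, 15, 20, 27]

Final sorted array: [2, 3, 14, 15, 20, 27]

The merge sort proceeds by recursively splitting the array and merging sorted halves.
After all merges, the sorted array is [2, 3, 14, 15, 20, 27].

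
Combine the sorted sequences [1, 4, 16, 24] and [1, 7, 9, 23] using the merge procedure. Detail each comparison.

Merging process:

Compare 1 vs 1: take 1 from left. Merged: [1]
Compare 4 vs 1: take 1 from right. Merged: [1, 1]
Compare 4 vs 7: take 4 from left. Merged: [1, 1, 4]
Compare 16 vs 7: take 7 from right. Merged: [1, 1, 4, 7]
Compare 16 vs 9: take 9 from right. Merged: [1, 1, 4, 7, 9]
Compare 16 vs 23: take 16 from left. Merged: [1, 1, 4, 7, 9, 16]
Compare 24 vs 23: take 23 from right. Merged: [1, 1, 4, 7, 9, 16, 23]
Append remaining from left: [24]. Merged: [1, 1, 4, 7, 9, 16, 23, 24]

Final merged array: [1, 1, 4, 7, 9, 16, 23, 24]
Total comparisons: 7

The merged array is [1, 1, 4, 7, 9, 16, 23, 24], requiring 7 comparisons. The merge step runs in O(n) time where n is the total number of elements.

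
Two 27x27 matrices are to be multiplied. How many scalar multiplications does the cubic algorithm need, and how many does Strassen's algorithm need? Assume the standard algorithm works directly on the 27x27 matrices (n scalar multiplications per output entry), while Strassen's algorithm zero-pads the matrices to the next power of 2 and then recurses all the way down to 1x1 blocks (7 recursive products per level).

Matrix multiplication for 27x27 matrices:

Strassen's algorithm requires power-of-2 dimensions. Pad 27x27 to 32x32 (next power of 2).

Standard algorithm: 27^3 = 19683 multiplications
Strassen's algorithm: 7^(log2(32)) = 7^5 = 16807 multiplications
Savings: 19683 - 16807 = 2876 multiplications

Standard: 19683 multiplications (27^3). Strassen: 16807 multiplications (7^5, after padding to 32x32). Strassen reduces 8 recursive multiplications to 7 at each level.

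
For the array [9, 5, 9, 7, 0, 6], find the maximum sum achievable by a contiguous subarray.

Using Kadane's algorithm on [9, 5, 9, 7, 0, 6]:

Scanning through the array:
Position 1 (value 5): max_ending_here = 14, max_so_far = 14
Position 2 (value 9): max_ending_here = 23, max_so_far = 23
Position 3 (value 7): max_ending_here = 30, max_so_far = 30
Position 4 (value 0): max_ending_here = 30, max_so_far = 30
Position 5 (value 6): max_ending_here = 36, max_so_far = 36

Maximum subarray: [9, 5, 9, 7, 0, 6]
Maximum sum: 36

The maximum subarray is [9, 5, 9, 7, 0, 6] with sum 36. This subarray runs from index 0 to index 5.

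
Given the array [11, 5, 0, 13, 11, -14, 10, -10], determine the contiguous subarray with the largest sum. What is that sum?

Using Kadane's algorithm on [11, 5, 0, 13, 11, -14, 10, -10]:

Scanning through the array:
Position 1 (value 5): max_ending_here = 16, max_so_far = 16
Position 2 (value 0): max_ending_here = 16, max_so_far = 16
Position 3 (value 13): max_ending_here = 29, max_so_far = 29
Position 4 (value 11): max_ending_here = 40, max_so_far = 40
Position 5 (value -14): max_ending_here = 26, max_so_far = 40
Position 6 (value 10): max_ending_here = 36, max_so_far = 40
Position 7 (value -10): max_ending_here = 26, max_so_far = 40

Maximum subarray: [11, 5, 0, 13, 11]
Maximum sum: 40

The maximum subarray is [11, 5, 0, 13, 11] with sum 40. This subarray runs from index 0 to index 4.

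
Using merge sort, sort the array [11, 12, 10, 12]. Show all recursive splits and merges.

Merge sort trace:

Split: [11, 12, 10, 12] -> [11, 12] and [10, 12]
  Split: [11, 12] -> [11] and [12]
  Merge: [11] + [12] -> [11, 12]
  Split: [10, 12] -> [10] and [12]
  Merge: [10] + [12] -> [10, 12]
Merge: [11, 12] + [10, 12] -> [10, 11, 12, 12]

Final sorted array: [10, 11, 12, 12]

The merge sort proceeds by recursively splitting the array and merging sorted halves.
After all merges, the sorted array is [10, 11, 12, 12].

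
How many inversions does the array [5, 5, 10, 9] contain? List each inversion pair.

Finding inversions in [5, 5, 10, 9]:

(2, 3): arr[2]=10 > arr[3]=9

Total inversions: 1

The array has 1 inversion(s): (2,3). Each pair (i,j) satisfies i < j and arr[i] > arr[j].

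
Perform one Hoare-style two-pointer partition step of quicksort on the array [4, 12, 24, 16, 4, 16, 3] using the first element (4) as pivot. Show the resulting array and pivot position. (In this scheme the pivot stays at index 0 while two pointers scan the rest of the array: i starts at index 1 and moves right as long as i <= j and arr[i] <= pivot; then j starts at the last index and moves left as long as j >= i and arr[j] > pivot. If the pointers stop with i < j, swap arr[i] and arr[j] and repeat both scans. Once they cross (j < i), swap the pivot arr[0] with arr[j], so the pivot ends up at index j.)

Hoare-style two-pointer partition with pivot = 4:

Initial array: [4, 12, 24, 16, 4, 16, 3]

Pointers start at i = 1, j = 6.
i stops at index 1 (arr[1]=12 > 4), j stops at index 6 (arr[6]=3 <= 4): swap arr[1] and arr[6], array becomes [4, 3, 24, 16, 4, 16, 12]
i stops at index 2 (arr[2]=24 > 4), j stops at index 4 (arr[4]=4 <= 4): swap arr[2] and arr[4], array becomes [4, 3, 4, 16, 24, 16, 12]
i ends at 3, j ends at 2: the pointers have crossed (j < i), so scanning stops.

Swap pivot arr[0] with arr[2] to place pivot at position 2: [4, 3, 4, 16, 24, 16, 12]
Pivot position: 2

After partitioning with pivot 4, the array becomes [4, 3, 4, 16, 24, 16, 12]. The pivot is placed at index 2. All elements to the left of the pivot are <= 4, and all elements to the right are > 4.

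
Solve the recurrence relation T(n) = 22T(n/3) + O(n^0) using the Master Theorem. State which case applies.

Master Theorem for T(n) = 22T(n/3) + O(n^0):

a = 22, b = 3, c = 0
log_b(a) = log_3(22) = 2.8136

Case 1: c = 0 < log_3(22) = 2.8136
T(n) = O(n^(log_3 22))

For T(n) = 22T(n/3) + O(n^0): log_3(22) = 2.8136. This is Case 1 of the Master Theorem (c < log_b(a), work dominated by leaves), giving O(n^(log_3 22)).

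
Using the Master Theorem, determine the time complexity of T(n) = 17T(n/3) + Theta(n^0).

Master Theorem for T(n) = 17T(n/3) + O(n^0):

a = 17, b = 3, c = 0
log_b(a) = log_3(17) = 2.5789

Case 1: c = 0 < log_3(17) = 2.5789
T(n) = O(n^(log_3 17))

For T(n) = 17T(n/3) + O(n^0): log_3(17) = 2.5789. This is Case 1 of the Master Theorem (c < log_b(a), work dominated by leaves), giving O(n^(log_3 17)).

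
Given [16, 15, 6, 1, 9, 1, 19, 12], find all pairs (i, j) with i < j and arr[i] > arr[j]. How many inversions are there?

Finding inversions in [16, 15, 6, 1, 9, 1, 19, 12]:

(0, 1): arr[0]=16 > arr[1]=15
(0, 2): arr[0]=16 > arr[2]=6
(0, 3): arr[0]=16 > arr[3]=1
(0, 4): arr[0]=16 > arr[4]=9
(0, 5): arr[0]=16 > arr[5]=1
(0, 7): arr[0]=16 > arr[7]=12
(1, 2): arr[1]=15 > arr[2]=6
(1, 3): arr[1]=15 > arr[3]=1
(1, 4): arr[1]=15 > arr[4]=9
(1, 5): arr[1]=15 > arr[5]=1
(1, 7): arr[1]=15 > arr[7]=12
(2, 3): arr[2]=6 > arr[3]=1
(2, 5): arr[2]=6 > arr[5]=1
(4, 5): arr[4]=9 > arr[5]=1
(6, 7): arr[6]=19 > arr[7]=12

Total inversions: 15

The array has 15 inversion(s): (0,1), (0,2), (0,3), (0,4), (0,5), (0,7), (1,2), (1,3), (1,4), (1,5), (1,7), (2,3), (2,5), (4,5), (6,7). Each pair (i,j) satisfies i < j and arr[i] > arr[j].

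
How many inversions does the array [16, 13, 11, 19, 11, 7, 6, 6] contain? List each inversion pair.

Finding inversions in [16, 13, 11, 19, 11, 7, 6, 6]:

(0, 1): arr[0]=16 > arr[1]=13
(0, 2): arr[0]=16 > arr[2]=11
(0, 4): arr[0]=16 > arr[4]=11
(0, 5): arr[0]=16 > arr[5]=7
(0, 6): arr[0]=16 > arr[6]=6
(0, 7): arr[0]=16 > arr[7]=6
(1, 2): arr[1]=13 > arr[2]=11
(1, 4): arr[1]=13 > arr[4]=11
(1, 5): arr[1]=13 > arr[5]=7
(1, 6): arr[1]=13 > arr[6]=6
(1, 7): arr[1]=13 > arr[7]=6
(2, 5): arr[2]=11 > arr[5]=7
(2, 6): arr[2]=11 > arr[6]=6
(2, 7): arr[2]=11 > arr[7]=6
(3, 4): arr[3]=19 > arr[4]=11
(3, 5): arr[3]=19 > arr[5]=7
(3, 6): arr[3]=19 > arr[6]=6
(3, 7): arr[3]=19 > arr[7]=6
(4, 5): arr[4]=11 > arr[5]=7
(4, 6): arr[4]=11 > arr[6]=6
(4, 7): arr[4]=11 > arr[7]=6
(5, 6): arr[5]=7 > arr[6]=6
(5, 7): arr[5]=7 > arr[7]=6

Total inversions: 23

The array has 23 inversion(s): (0,1), (0,2), (0,4), (0,5), (0,6), (0,7), (1,2), (1,4), (1,5), (1,6), (1,7), (2,5), (2,6), (2,7), (3,4), (3,5), (3,6), (3,7), (4,5), (4,6), (4,7), (5,6), (5,7). Each pair (i,j) satisfies i < j and arr[i] > arr[j].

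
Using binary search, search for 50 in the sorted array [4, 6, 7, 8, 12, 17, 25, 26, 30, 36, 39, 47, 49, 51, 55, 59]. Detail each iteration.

Binary search for 50 in [4, 6, 7, 8, 12, 17, 25, 26, 30, 36, 39, 47, 49, 51, 55, 59]:

lo=0, hi=15, mid=7, arr[mid]=26 -> 26 < 50, search right half
lo=8, hi=15, mid=11, arr[mid]=47 -> 47 < 50, search right half
lo=12, hi=15, mid=13, arr[mid]=51 -> 51 > 50, search left half
lo=12, hi=12, mid=12, arr[mid]=49 -> 49 < 50, search right half
lo=13 > hi=12, target 50 not found

Binary search determines that 50 is not in the array after 4 comparisons. The search space was exhausted without finding the target.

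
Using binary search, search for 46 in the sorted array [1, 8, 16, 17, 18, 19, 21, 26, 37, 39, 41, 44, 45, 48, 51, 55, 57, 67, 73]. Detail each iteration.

Binary search for 46 in [1, 8, 16, 17, 18, 19, 21, 26, 37, 39, 41, 44, 45, 48, 51, 55, 57, 67, 73]:

lo=0, hi=18, mid=9, arr[mid]=39 -> 39 < 46, search right half
lo=10, hi=18, mid=14, arr[mid]=51 -> 51 > 46, search left half
lo=10, hi=13, mid=11, arr[mid]=44 -> 44 < 46, search right half
lo=12, hi=13, mid=12, arr[mid]=45 -> 45 < 46, search right half
lo=13, hi=13, mid=13, arr[mid]=48 -> 48 > 46, search left half
lo=13 > hi=12, target 46 not found

Binary search determines that 46 is not in the array after 5 comparisons. The search space was exhausted without finding the target.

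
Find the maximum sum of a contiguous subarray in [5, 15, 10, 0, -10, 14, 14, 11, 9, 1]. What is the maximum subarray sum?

Using Kadane's algorithm on [5, 15, 10, 0, -10, 14, 14, 11, 9, 1]:

Scanning through the array:
Position 1 (value 15): max_ending_here = 20, max_so_far = 20
Position 2 (value 10): max_ending_here = 30, max_so_far = 30
Position 3 (value 0): max_ending_here = 30, max_so_far = 30
Position 4 (value -10): max_ending_here = 20, max_so_far = 30
Position 5 (value 14): max_ending_here = 34, max_so_far = 34
Position 6 (value 14): max_ending_here = 48, max_so_far = 48
Position 7 (value 11): max_ending_here = 59, max_so_far = 59
Position 8 (value 9): max_ending_here = 68, max_so_far = 68
Position 9 (value 1): max_ending_here = 69, max_so_far = 69

Maximum subarray: [5, 15, 10, 0, -10, 14, 14, 11, 9, 1]
Maximum sum: 69

The maximum subarray is [5, 15, 10, 0, -10, 14, 14, 11, 9, 1] with sum 69. This subarray runs from index 0 to index 9.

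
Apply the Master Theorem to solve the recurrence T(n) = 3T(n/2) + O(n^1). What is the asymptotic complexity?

Master Theorem for T(n) = 3T(n/2) + O(n^1):

a = 3, b = 2, c = 1
log_b(a) = log_2(3) = 1.5850

Case 1: c = 1 < log_2(3) = 1.5850
T(n) = O(n^(log_2 3))

For T(n) = 3T(n/2) + O(n^1): log_2(3) = 1.5850. This is Case 1 of the Master Theorem (c < log_b(a), work dominated by leaves), giving O(n^(log_2 3)).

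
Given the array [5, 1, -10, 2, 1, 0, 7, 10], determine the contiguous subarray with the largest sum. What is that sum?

Using Kadane's algorithm on [5, 1, -10, 2, 1, 0, 7, 10]:

Scanning through the array:
Position 1 (value 1): max_ending_here = 6, max_so_far = 6
Position 2 (value -10): max_ending_here = -4, max_so_far = 6
Position 3 (value 2): max_ending_here = 2, max_so_far = 6
Position 4 (value 1): max_ending_here = 3, max_so_far = 6
Position 5 (value 0): max_ending_here = 3, max_so_far = 6
Position 6 (value 7): max_ending_here = 10, max_so_far = 10
Position 7 (value 10): max_ending_here = 20, max_so_far = 20

Maximum subarray: [2, 1, 0, 7, 10]
Maximum sum: 20

The maximum subarray is [2, 1, 0, 7, 10] with sum 20. This subarray runs from index 3 to index 7.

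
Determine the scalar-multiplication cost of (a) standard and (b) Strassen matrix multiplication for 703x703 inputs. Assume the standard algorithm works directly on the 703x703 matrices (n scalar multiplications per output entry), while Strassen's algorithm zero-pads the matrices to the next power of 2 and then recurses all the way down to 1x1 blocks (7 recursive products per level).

Matrix multiplication for 703x703 matrices:

Strassen's algorithm requires power-of-2 dimensions. Pad 703x703 to 1024x1024 (next power of 2).

Standard algorithm: 703^3 = 347428927 multiplications
Strassen's algorithm: 7^(log2(1024)) = 7^10 = 282475249 multiplications
Savings: 347428927 - 282475249 = 64953678 multiplications

Standard: 347428927 multiplications (703^3). Strassen: 282475249 multiplications (7^10, after padding to 1024x1024). Strassen reduces 8 recursive multiplications to 7 at each level.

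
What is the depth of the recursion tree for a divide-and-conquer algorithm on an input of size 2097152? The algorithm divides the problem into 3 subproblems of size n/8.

For divide and conquer with division factor 8:

Problem sizes at each level:
Level 0: 2097152
Level 1: 262144
Level 2: 32768
Level 3: 4096
Level 4: 512
Level 5: 64
Level 6: 8
Level 7: 1

The root is level 0 and the size-1 base case is level 7 (the tree spans levels 0 through 7, i.e. 8 levels counting the root), so the depth is the number of divisions: log_8(2097152) = 7

The recursion tree depth is log_8(2097152) = 7. At each level, the problem size is divided by 8, so it takes 7 divisions to reduce to a base case of size 1. The algorithm makes 3 recursive calls at each level.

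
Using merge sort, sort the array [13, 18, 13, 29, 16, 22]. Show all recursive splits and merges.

Merge sort trace:

Split: [13, 18, 13, 29, 16, 22] -> [13, 18, 13] and [29, 16, 22]
  Split: [13, 18, 13] -> [13] and [18, 13]
    Split: [18, 13] -> [18] and [13]
    Merge: [18] + [13] -> [13, 18]
  Merge: [13] + [13, 18] -> [13, 13, 18]
  Split: [29, 16, 22] -> [29] and [16, 22]
    Split: [16, 22] -> [16] and [22]
    Merge: [16] + [22] -> [16, 22]
  Merge: [29] + [16, 22] -> [16, 22, 29]
Merge: [13, 13, 18] + [16, 22, 29] -> [13, 13, 16, 18, 22, 29]

Final sorted array: [13, 13, 16, 18, 22, 29]

The merge sort proceeds by recursively splitting the array and merging sorted halves.
After all merges, the sorted array is [13, 13, 16, 18, 22, 29].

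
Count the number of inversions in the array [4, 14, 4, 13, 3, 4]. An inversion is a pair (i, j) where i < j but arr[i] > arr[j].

Finding inversions in [4, 14, 4, 13, 3, 4]:

(0, 4): arr[0]=4 > arr[4]=3
(1, 2): arr[1]=14 > arr[2]=4
(1, 3): arr[1]=14 > arr[3]=13
(1, 4): arr[1]=14 > arr[4]=3
(1, 5): arr[1]=14 > arr[5]=4
(2, 4): arr[2]=4 > arr[4]=3
(3, 4): arr[3]=13 > arr[4]=3
(3, 5): arr[3]=13 > arr[5]=4

Total inversions: 8

The array has 8 inversion(s): (0,4), (1,2), (1,3), (1,4), (1,5), (2,4), (3,4), (3,5). Each pair (i,j) satisfies i < j and arr[i] > arr[j].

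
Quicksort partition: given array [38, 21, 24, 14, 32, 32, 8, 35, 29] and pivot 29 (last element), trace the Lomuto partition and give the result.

Lomuto partition with pivot = 29:

Initial array: [38, 21, 24, 14, 32, 32, 8, 35, 29]

arr[0]=38 > 29: no swap
arr[1]=21 <= 29: swap with position 0, array becomes [21, 38, 24, 14, 32, 32, 8, 35, 29]
arr[2]=24 <= 29: swap with position 1, array becomes [21, 24, 38, 14, 32, 32, 8, 35, 29]
arr[3]=14 <= 29: swap with position 2, array becomes [21, 24, 14, 38, 32, 32, 8, 35, 29]
arr[4]=32 > 29: no swap
arr[5]=32 > 29: no swap
arr[6]=8 <= 29: swap with position 3, array becomes [21, 24, 14, 8, 32, 32, 38, 35, 29]
arr[7]=35 > 29: no swap

Place pivot at position 4: [21, 24, 14, 8, 29, 32, 38, 35, 32]
Pivot position: 4

After partitioning with pivot 29, the array becomes [21, 24, 14, 8, 29, 32, 38, 35, 32]. The pivot is placed at index 4. All elements to the left of the pivot are <= 29, and all elements to the right are > 29.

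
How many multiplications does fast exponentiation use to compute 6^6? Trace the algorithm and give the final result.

Computing 6^6 by squaring (build up from 6^1; each line after the first costs one multiplication):

6^1 = 6
6^2 = (6^1)^2 = 6^2 = 36
6^3 = 6 * 6^2 = 6 * 36 = 216
6^6 = (6^3)^2 = 216^2 = 46656

Result: 46656
Multiplications needed: 3 (3 lines after 6^1)

6^6 = 46656. Using exponentiation by squaring, this requires 3 multiplications. The key idea: if the exponent is even, square the half-power; if odd, multiply by the base once.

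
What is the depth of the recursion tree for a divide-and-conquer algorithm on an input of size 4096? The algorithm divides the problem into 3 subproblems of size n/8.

For divide and conquer with division factor 8:

Problem sizes at each level:
Level 0: 4096
Level 1: 512
Level 2: 64
Level 3: 8
Level 4: 1

The root is level 0 and the size-1 base case is level 4 (the tree spans levels 0 through 4, i.e. 5 levels counting the root), so the depth is the number of divisions: log_8(4096) = 4

The recursion tree depth is log_8(4096) = 4. At each level, the problem size is divided by 8, so it takes 4 divisions to reduce to a base case of size 1. The algorithm makes 3 recursive calls at each level.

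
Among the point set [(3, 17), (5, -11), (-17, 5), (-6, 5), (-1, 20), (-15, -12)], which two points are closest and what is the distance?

Computing all pairwise distances among 6 points:

d((3, 17), (5, -11)) = 28.0713
d((3, 17), (-17, 5)) = 23.3238
d((3, 17), (-6, 5)) = 15.0
d((3, 17), (-1, 20)) = 5.0 <-- minimum
d((3, 17), (-15, -12)) = 34.1321
d((5, -11), (-17, 5)) = 27.2029
d((5, -11), (-6, 5)) = 19.4165
d((5, -11), (-1, 20)) = 31.5753
d((5, -11), (-15, -12)) = 20.025
d((-17, 5), (-6, 5)) = 11.0
d((-17, 5), (-1, 20)) = 21.9317
d((-17, 5), (-15, -12)) = 17.1172
d((-6, 5), (-1, 20)) = 15.8114
d((-6, 5), (-15, -12)) = 19.2354
d((-1, 20), (-15, -12)) = 34.9285

Closest pair: (3, 17) and (-1, 20) with distance 5.0

The closest pair is (3, 17) and (-1, 20) with Euclidean distance 5.0. For 6 points, brute-force pairwise comparison is shown above. For large n, the divide-and-conquer algorithm (sort by x, recurse on halves, check the dividing strip) achieves O(n log n).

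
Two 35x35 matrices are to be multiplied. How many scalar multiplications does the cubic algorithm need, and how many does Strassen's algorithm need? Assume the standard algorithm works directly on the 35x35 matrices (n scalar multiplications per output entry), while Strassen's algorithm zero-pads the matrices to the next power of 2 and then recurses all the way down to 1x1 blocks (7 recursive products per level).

Matrix multiplication for 35x35 matrices:

Strassen's algorithm requires power-of-2 dimensions. Pad 35x35 to 64x64 (next power of 2).

Standard algorithm: 35^3 = 42875 multiplications
Strassen's algorithm: 7^(log2(64)) = 7^6 = 117649 multiplications
Difference: 42875 - 117649 = -74774 (Strassen uses MORE here due to padding overhead — for small or just-over-power-of-2 n, padding can outweigh the per-level savings)

Standard: 42875 multiplications (35^3). Strassen: 117649 multiplications (7^6, after padding to 64x64). Strassen reduces 8 recursive multiplications to 7 at each level.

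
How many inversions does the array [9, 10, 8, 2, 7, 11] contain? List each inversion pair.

Finding inversions in [9, 10, 8, 2, 7, 11]:

(0, 2): arr[0]=9 > arr[2]=8
(0, 3): arr[0]=9 > arr[3]=2
(0, 4): arr[0]=9 > arr[4]=7
(1, 2): arr[1]=10 > arr[2]=8
(1, 3): arr[1]=10 > arr[3]=2
(1, 4): arr[1]=10 > arr[4]=7
(2, 3): arr[2]=8 > arr[3]=2
(2, 4): arr[2]=8 > arr[4]=7

Total inversions: 8

The array has 8 inversion(s): (0,2), (0,3), (0,4), (1,2), (1,3), (1,4), (2,3), (2,4). Each pair (i,j) satisfies i < j and arr[i] > arr[j].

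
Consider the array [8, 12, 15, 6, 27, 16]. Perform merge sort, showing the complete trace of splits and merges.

Merge sort trace:

Split: [8, 12, 15, 6, 27, 16] -> [8, 12, 15] and [6, 27, 16]
  Split: [8, 12, 15] -> [8] and [12, 15]
    Split: [12, 15] -> [12] and [15]
    Merge: [12] + [15] -> [12, 15]
  Merge: [8] + [12, 15] -> [8, 12, 15]
  Split: [6, 27, 16] -> [6] and [27, 16]
    Split: [27, 16] -> [27] and [16]
    Merge: [27] + [16] -> [16, 27]
  Merge: [6] + [16, 27] -> [6, 16, 27]
Merge: [8, 12, 15] + [6, 16, 27] -> [6, 8, 12, 15, 16, 27]

Final sorted array: [6, 8, 12, 15, 16, 27]

The merge sort proceeds by recursively splitting the array and merging sorted halves.
After all merges, the sorted array is [6, 8, 12, 15, 16, 27].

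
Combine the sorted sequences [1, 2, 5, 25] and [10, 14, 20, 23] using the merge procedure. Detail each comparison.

Merging process:

Compare 1 vs 10: take 1 from left. Merged: [1]
Compare 2 vs 10: take 2 from left. Merged: [1, 2]
Compare 5 vs 10: take 5 from left. Merged: [1, 2, 5]
Compare 25 vs 10: take 10 from right. Merged: [1, 2, 5, 10]
Compare 25 vs 14: take 14 from right. Merged: [1, 2, 5, 10, 14]
Compare 25 vs 20: take 20 from right. Merged: [1, 2, 5, 10, 14, 20]
Compare 25 vs 23: take 23 from right. Merged: [1, 2, 5, 10, 14, 20, 23]
Append remaining from left: [25]. Merged: [1, 2, 5, 10, 14, 20, 23, 25]

Final merged array: [1, 2, 5, 10, 14, 20, 23, 25]
Total comparisons: 7

The merged array is [1, 2, 5, 10, 14, 20, 23, 25], requiring 7 comparisons. The merge step runs in O(n) time where n is the total number of elements.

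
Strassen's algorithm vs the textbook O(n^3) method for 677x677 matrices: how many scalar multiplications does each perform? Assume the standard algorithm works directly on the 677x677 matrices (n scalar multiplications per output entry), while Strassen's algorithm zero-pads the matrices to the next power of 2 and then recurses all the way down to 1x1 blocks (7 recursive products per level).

Matrix multiplication for 677x677 matrices:

Strassen's algorithm requires power-of-2 dimensions. Pad 677x677 to 1024x1024 (next power of 2).

Standard algorithm: 677^3 = 310288733 multiplications
Strassen's algorithm: 7^(log2(1024)) = 7^10 = 282475249 multiplications
Savings: 310288733 - 282475249 = 27813484 multiplications

Standard: 310288733 multiplications (677^3). Strassen: 282475249 multiplications (7^10, after padding to 1024x1024). Strassen reduces 8 recursive multiplications to 7 at each level.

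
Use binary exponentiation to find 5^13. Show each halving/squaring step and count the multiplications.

Computing 5^13 by squaring (build up from 5^1; each line after the first costs one multiplication):

5^1 = 5
5^2 = (5^1)^2 = 5^2 = 25
5^3 = 5 * 5^2 = 5 * 25 = 125
5^6 = (5^3)^2 = 125^2 = 15625
5^12 = (5^6)^2 = 15625^2 = 244140625
5^13 = 5 * 5^12 = 5 * 244140625 = 1220703125

Result: 1220703125
Multiplications needed: 5 (5 lines after 5^1)

5^13 = 1220703125. Using exponentiation by squaring, this requires 5 multiplications. The key idea: if the exponent is even, square the half-power; if odd, multiply by the base once.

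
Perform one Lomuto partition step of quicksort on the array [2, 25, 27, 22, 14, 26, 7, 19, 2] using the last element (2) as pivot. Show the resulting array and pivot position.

Lomuto partition with pivot = 2:

Initial array: [2, 25, 27, 22, 14, 26, 7, 19, 2]

arr[0]=2 <= 2: swap with position 0, array becomes [2, 25, 27, 22, 14, 26, 7, 19, 2]
arr[1]=25 > 2: no swap
arr[2]=27 > 2: no swap
arr[3]=22 > 2: no swap
arr[4]=14 > 2: no swap
arr[5]=26 > 2: no swap
arr[6]=7 > 2: no swap
arr[7]=19 > 2: no swap

Place pivot at position 1: [2, 2, 27, 22, 14, 26, 7, 19, 25]
Pivot position: 1

After partitioning with pivot 2, the array becomes [2, 2, 27, 22, 14, 26, 7, 19, 25]. The pivot is placed at index 1. All elements to the left of the pivot are <= 2, and all elements to the right are > 2.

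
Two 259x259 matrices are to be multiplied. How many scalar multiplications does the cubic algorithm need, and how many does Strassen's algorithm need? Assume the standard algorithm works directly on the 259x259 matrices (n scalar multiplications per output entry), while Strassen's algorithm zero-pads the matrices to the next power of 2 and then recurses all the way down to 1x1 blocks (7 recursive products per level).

Matrix multiplication for 259x259 matrices:

Strassen's algorithm requires power-of-2 dimensions. Pad 259x259 to 512x512 (next power of 2).

Standard algorithm: 259^3 = 17373979 multiplications
Strassen's algorithm: 7^(log2(512)) = 7^9 = 40353607 multiplications
Difference: 17373979 - 40353607 = -22979628 (Strassen uses MORE here due to padding overhead — for small or just-over-power-of-2 n, padding can outweigh the per-level savings)

Standard: 17373979 multiplications (259^3). Strassen: 40353607 multiplications (7^9, after padding to 512x512). Strassen reduces 8 recursive multiplications to 7 at each level.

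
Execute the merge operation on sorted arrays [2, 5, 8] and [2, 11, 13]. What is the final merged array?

Merging process:

Compare 2 vs 2: take 2 from left. Merged: [2]
Compare 5 vs 2: take 2 from right. Merged: [2, 2]
Compare 5 vs 11: take 5 from left. Merged: [2, 2, 5]
Compare 8 vs 11: take 8 from left. Merged: [2, 2, 5, 8]
Append remaining from right: [11, 13]. Merged: [2, 2, 5, 8, 11, 13]

Final merged array: [2, 2, 5, 8, 11, 13]
Total comparisons: 4

The merged array is [2, 2, 5, 8, 11, 13], requiring 4 comparisons. The merge step runs in O(n) time where n is the total number of elements.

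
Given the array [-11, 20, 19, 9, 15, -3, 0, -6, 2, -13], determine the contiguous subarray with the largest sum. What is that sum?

Using Kadane's algorithm on [-11, 20, 19, 9, 15, -3, 0, -6, 2, -13]:

Scanning through the array:
Position 1 (value 20): max_ending_here = 20, max_so_far = 20
Position 2 (value 19): max_ending_here = 39, max_so_far = 39
Position 3 (value 9): max_ending_here = 48, max_so_far = 48
Position 4 (value 15): max_ending_here = 63, max_so_far = 63
Position 5 (value -3): max_ending_here = 60, max_so_far = 63
Position 6 (value 0): max_ending_here = 60, max_so_far = 63
Position 7 (value -6): max_ending_here = 54, max_so_far = 63
Position 8 (value 2): max_ending_here = 56, max_so_far = 63
Position 9 (value -13): max_ending_here = 43, max_so_far = 63

Maximum subarray: [20, 19, 9, 15]
Maximum sum: 63

The maximum subarray is [20, 19, 9, 15] with sum 63. This subarray runs from index 1 to index 4.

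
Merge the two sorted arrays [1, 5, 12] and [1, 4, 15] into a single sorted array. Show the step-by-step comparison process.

Merging process:

Compare 1 vs 1: take 1 from left. Merged: [1]
Compare 5 vs 1: take 1 from right. Merged: [1, 1]
Compare 5 vs 4: take 4 from right. Merged: [1, 1, 4]
Compare 5 vs 15: take 5 from left. Merged: [1, 1, 4, 5]
Compare 12 vs 15: take 12 from left. Merged: [1, 1, 4, 5, 12]
Append remaining from right: [15]. Merged: [1, 1, 4, 5, 12, 15]

Final merged array: [1, 1, 4, 5, 12, 15]
Total comparisons: 5

The merged array is [1, 1, 4, 5, 12, 15], requiring 5 comparisons. The merge step runs in O(n) time where n is the total number of elements.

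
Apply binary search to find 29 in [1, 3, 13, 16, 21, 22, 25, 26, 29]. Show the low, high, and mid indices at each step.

Binary search for 29 in [1, 3, 13, 16, 21, 22, 25, 26, 29]:

lo=0, hi=8, mid=4, arr[mid]=21 -> 21 < 29, search right half
lo=5, hi=8, mid=6, arr[mid]=25 -> 25 < 29, search right half
lo=7, hi=8, mid=7, arr[mid]=26 -> 26 < 29, search right half
lo=8, hi=8, mid=8, arr[mid]=29 -> Found target at index 8!

Binary search finds 29 at index 8 after 4 comparisons. The search repeatedly halves the search space by comparing with the middle element.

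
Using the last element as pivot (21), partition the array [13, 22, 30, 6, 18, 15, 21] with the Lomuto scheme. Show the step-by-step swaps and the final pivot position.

Lomuto partition with pivot = 21:

Initial array: [13, 22, 30, 6, 18, 15, 21]

arr[0]=13 <= 21: swap with position 0, array becomes [13, 22, 30, 6, 18, 15, 21]
arr[1]=22 > 21: no swap
arr[2]=30 > 21: no swap
arr[3]=6 <= 21: swap with position 1, array becomes [13, 6, 30, 22, 18, 15, 21]
arr[4]=18 <= 21: swap with position 2, array becomes [13, 6, 18, 22, 30, 15, 21]
arr[5]=15 <= 21: swap with position 3, array becomes [13, 6, 18, 15, 30, 22, 21]

Place pivot at position 4: [13, 6, 18, 15, 21, 22, 30]
Pivot position: 4

After partitioning with pivot 21, the array becomes [13, 6, 18, 15, 21, 22, 30]. The pivot is placed at index 4. All elements to the left of the pivot are <= 21, and all elements to the right are > 21.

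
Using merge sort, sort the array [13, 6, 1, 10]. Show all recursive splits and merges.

Merge sort trace:

Split: [13, 6, 1, 10] -> [13, 6] and [1, 10]
  Split: [13, 6] -> [13] and [6]
  Merge: [13] + [6] -> [6, 13]
  Split: [1, 10] -> [1] and [10]
  Merge: [1] + [10] -> [1, 10]
Merge: [6, 13] + [1, 10] -> [1, 6, 10, 13]

Final sorted array: [1, 6, 10, 13]

The merge sort proceeds by recursively splitting the array and merging sorted halves.
After all merges, the sorted array is [1, 6, 10, 13].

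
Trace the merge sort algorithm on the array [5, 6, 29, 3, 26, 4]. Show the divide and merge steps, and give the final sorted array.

Merge sort trace:

Split: [5, 6, 29, 3, 26, 4] -> [5, 6, 29] and [3, 26, 4]
  Split: [5, 6, 29] -> [5] and [6, 29]
    Split: [6, 29] -> [6] and [29]
    Merge: [6] + [29] -> [6, 29]
  Merge: [5] + [6, 29] -> [5, 6, 29]
  Split: [3, 26, 4] -> [3] and [26, 4]
    Split: [26, 4] -> [26] and [4]
    Merge: [26] + [4] -> [4, 26]
  Merge: [3] + [4, 26] -> [3, 4, 26]
Merge: [5, 6, 29] + [3, 4, 26] -> [3, 4, 5, 6, 26, 29]

Final sorted array: [3, 4, 5, 6, 26, 29]

The merge sort proceeds by recursively splitting the array and merging sorted halves.
After all merges, the sorted array is [3, 4, 5, 6, 26, 29].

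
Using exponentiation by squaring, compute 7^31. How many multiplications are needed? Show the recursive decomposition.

Computing 7^31 by squaring (build up from 7^1; each line after the first costs one multiplication):

7^1 = 7
7^2 = (7^1)^2 = 7^2 = 49
7^3 = 7 * 7^2 = 7 * 49 = 343
7^6 = (7^3)^2 = 343^2 = 117649
7^7 = 7 * 7^6 = 7 * 117649 = 823543
7^14 = (7^7)^2 = 823543^2 = 678223072849
7^15 = 7 * 7^14 = 7 * 678223072849 = 4747561509943
7^30 = (7^15)^2 = 4747561509943^2 = 22539340290692258087863249
7^31 = 7 * 7^30 = 7 * 22539340290692258087863249 = 157775382034845806615042743

Result: 157775382034845806615042743
Multiplications needed: 8 (8 lines after 7^1)

7^31 = 157775382034845806615042743. Using exponentiation by squaring, this requires 8 multiplications. The key idea: if the exponent is even, square the half-power; if odd, multiply by the base once.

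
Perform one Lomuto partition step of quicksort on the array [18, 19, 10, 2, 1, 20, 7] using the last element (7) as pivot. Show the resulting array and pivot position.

Lomuto partition with pivot = 7:

Initial array: [18, 19, 10, 2, 1, 20, 7]

arr[0]=18 > 7: no swap
arr[1]=19 > 7: no swap
arr[2]=10 > 7: no swap
arr[3]=2 <= 7: swap with position 0, array becomes [2, 19, 10, 18, 1, 20, 7]
arr[4]=1 <= 7: swap with position 1, array becomes [2, 1, 10, 18, 19, 20, 7]
arr[5]=20 > 7: no swap

Place pivot at position 2: [2, 1, 7, 18, 19, 20, 10]
Pivot position: 2

After partitioning with pivot 7, the array becomes [2, 1, 7, 18, 19, 20, 10]. The pivot is placed at index 2. All elements to the left of the pivot are <= 7, and all elements to the right are > 7.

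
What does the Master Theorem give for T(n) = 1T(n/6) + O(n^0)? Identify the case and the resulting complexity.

Master Theorem for T(n) = 1T(n/6) + O(n^0):

a = 1, b = 6, c = 0
log_b(a) = log_6(1) = 0.0000

Case 2: c = 0 = log_6(1) = 0.0000
T(n) = O(n^0 log n) = O(log n)

For T(n) = 1T(n/6) + O(n^0): log_6(1) = 0.0000. This is Case 2 of the Master Theorem (c = log_b(a), equal work at all levels), giving O(log n).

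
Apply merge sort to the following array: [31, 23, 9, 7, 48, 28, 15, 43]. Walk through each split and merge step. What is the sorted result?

Merge sort trace:

Split: [31, 23, 9, 7, 48, 28, 15, 43] -> [31, 23, 9, 7] and [48, 28, 15, 43]
  Split: [31, 23, 9, 7] -> [31, 23] and [9, 7]
    Split: [31, 23] -> [31] and [23]
    Merge: [31] + [23] -> [23, 31]
    Split: [9, 7] -> [9] and [7]
    Merge: [9] + [7] -> [7, 9]
  Merge: [23, 31] + [7, 9] -> [7, 9, 23, 31]
  Split: [48, 28, 15, 43] -> [48, 28] and [15, 43]
    Split: [48, 28] -> [48] and [28]
    Merge: [48] + [28] -> [28, 48]
    Split: [15, 43] -> [15] and [43]
    Merge: [15] + [43] -> [15, 43]
  Merge: [28, 48] + [15, 43] -> [15, 28, 43, 48]
Merge: [7, 9, 23, 31] + [15, 28, 43, 48] -> [7, 9, 15, 23, 28, 31, 43, 48]

Final sorted array: [7, 9, 15, 23, 28, 31, 43, 48]

The merge sort proceeds by recursively splitting the array and merging sorted halves.
After all merges, the sorted array is [7, 9, 15, 23, 28, 31, 43, 48].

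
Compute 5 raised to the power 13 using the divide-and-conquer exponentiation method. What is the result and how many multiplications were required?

Computing 5^13 by squaring (build up from 5^1; each line after the first costs one multiplication):

5^1 = 5
5^2 = (5^1)^2 = 5^2 = 25
5^3 = 5 * 5^2 = 5 * 25 = 125
5^6 = (5^3)^2 = 125^2 = 15625
5^12 = (5^6)^2 = 15625^2 = 244140625
5^13 = 5 * 5^12 = 5 * 244140625 = 1220703125

Result: 1220703125
Multiplications needed: 5 (5 lines after 5^1)

5^13 = 1220703125. Using exponentiation by squaring, this requires 5 multiplications. The key idea: if the exponent is even, square the half-power; if odd, multiply by the base once.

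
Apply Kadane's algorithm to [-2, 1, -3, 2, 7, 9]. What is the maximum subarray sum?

Using Kadane's algorithm on [-2, 1, -3, 2, 7, 9]:

Scanning through the array:
Position 1 (value 1): max_ending_here = 1, max_so_far = 1
Position 2 (value -3): max_ending_here = -2, max_so_far = 1
Position 3 (value 2): max_ending_here = 2, max_so_far = 2
Position 4 (value 7): max_ending_here = 9, max_so_far = 9
Position 5 (value 9): max_ending_here = 18, max_so_far = 18

Maximum subarray: [2, 7, 9]
Maximum sum: 18

The maximum subarray is [2, 7, 9] with sum 18. This subarray runs from index 3 to index 5.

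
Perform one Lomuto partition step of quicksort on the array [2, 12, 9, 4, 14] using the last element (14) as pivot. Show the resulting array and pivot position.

Lomuto partition with pivot = 14:

Initial array: [2, 12, 9, 4, 14]

arr[0]=2 <= 14: swap with position 0, array becomes [2, 12, 9, 4, 14]
arr[1]=12 <= 14: swap with position 1, array becomes [2, 12, 9, 4, 14]
arr[2]=9 <= 14: swap with position 2, array becomes [2, 12, 9, 4, 14]
arr[3]=4 <= 14: swap with position 3, array becomes [2, 12, 9, 4, 14]

Place pivot at position 4: [2, 12, 9, 4, 14]
Pivot position: 4

After partitioning with pivot 14, the array becomes [2, 12, 9, 4, 14]. The pivot is placed at index 4. All elements to the left of the pivot are <= 14, and all elements to the right are > 14.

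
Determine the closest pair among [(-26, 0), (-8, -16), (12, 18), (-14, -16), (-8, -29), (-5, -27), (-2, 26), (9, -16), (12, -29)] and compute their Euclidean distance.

Computing all pairwise distances among 9 points:

d((-26, 0), (-8, -16)) = 24.0832
d((-26, 0), (12, 18)) = 42.0476
d((-26, 0), (-14, -16)) = 20.0
d((-26, 0), (-8, -29)) = 34.1321
d((-26, 0), (-5, -27)) = 34.2053
d((-26, 0), (-2, 26)) = 35.3836
d((-26, 0), (9, -16)) = 38.4838
d((-26, 0), (12, -29)) = 47.8017
d((-8, -16), (12, 18)) = 39.4462
d((-8, -16), (-14, -16)) = 6.0
d((-8, -16), (-8, -29)) = 13.0
d((-8, -16), (-5, -27)) = 11.4018
d((-8, -16), (-2, 26)) = 42.4264
d((-8, -16), (9, -16)) = 17.0
d((-8, -16), (12, -29)) = 23.8537
d((12, 18), (-14, -16)) = 42.8019
d((12, 18), (-8, -29)) = 51.0784
d((12, 18), (-5, -27)) = 48.1041
d((12, 18), (-2, 26)) = 16.1245
d((12, 18), (9, -16)) = 34.1321
d((12, 18), (12, -29)) = 47.0
d((-14, -16), (-8, -29)) = 14.3178
d((-14, -16), (-5, -27)) = 14.2127
d((-14, -16), (-2, 26)) = 43.6807
d((-14, -16), (9, -16)) = 23.0
d((-14, -16), (12, -29)) = 29.0689
d((-8, -29), (-5, -27)) = 3.6056 <-- minimum
d((-8, -29), (-2, 26)) = 55.3263
d((-8, -29), (9, -16)) = 21.4009
d((-8, -29), (12, -29)) = 20.0
d((-5, -27), (-2, 26)) = 53.0848
d((-5, -27), (9, -16)) = 17.8045
d((-5, -27), (12, -29)) = 17.1172
d((-2, 26), (9, -16)) = 43.4166
d((-2, 26), (12, -29)) = 56.7539
d((9, -16), (12, -29)) = 13.3417

Closest pair: (-8, -29) and (-5, -27) with distance 3.6056

The closest pair is (-8, -29) and (-5, -27) with Euclidean distance 3.6056. For 9 points, brute-force pairwise comparison is shown above. For large n, the divide-and-conquer algorithm (sort by x, recurse on halves, check the dividing strip) achieves O(n log n).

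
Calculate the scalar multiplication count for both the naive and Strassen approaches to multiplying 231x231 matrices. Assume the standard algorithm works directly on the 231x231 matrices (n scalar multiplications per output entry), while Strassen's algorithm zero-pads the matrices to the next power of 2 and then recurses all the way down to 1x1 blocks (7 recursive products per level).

Matrix multiplication for 231x231 matrices:

Strassen's algorithm requires power-of-2 dimensions. Pad 231x231 to 256x256 (next power of 2).

Standard algorithm: 231^3 = 12326391 multiplications
Strassen's algorithm: 7^(log2(256)) = 7^8 = 5764801 multiplications
Savings: 12326391 - 5764801 = 6561590 multiplications

Standard: 12326391 multiplications (231^3). Strassen: 5764801 multiplications (7^8, after padding to 256x256). Strassen reduces 8 recursive multiplications to 7 at each level.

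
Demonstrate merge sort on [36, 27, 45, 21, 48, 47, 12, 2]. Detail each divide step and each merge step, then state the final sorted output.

Merge sort trace:

Split: [36, 27, 45, 21, 48, 47, 12, 2] -> [36, 27, 45, 21] and [48, 47, 12, 2]
  Split: [36, 27, 45, 21] -> [36, 27] and [45, 21]
    Split: [36, 27] -> [36] and [27]
    Merge: [36] + [27] -> [27, 36]
    Split: [45, 21] -> [45] and [21]
    Merge: [45] + [21] -> [21, 45]
  Merge: [27, 36] + [21, 45] -> [21, 27, 36, 45]
  Split: [48, 47, 12, 2] -> [48, 47] and [12, 2]
    Split: [48, 47] -> [48] and [47]
    Merge: [48] + [47] -> [47, 48]
    Split: [12, 2] -> [12] and [2]
    Merge: [12] + [2] -> [2, 12]
  Merge: [47, 48] + [2, 12] -> [2, 12, 47, 48]
Merge: [21, 27, 36, 45] + [2, 12, 47, 48] -> [2, 12, 21, 27, 36, 45, 47, 48]

Final sorted array: [2, 12, 21, 27, 36, 45, 47, 48]

The merge sort proceeds by recursively splitting the array and merging sorted halves.
After all merges, the sorted array is [2, 12, 21, 27, 36, 45, 47, 48].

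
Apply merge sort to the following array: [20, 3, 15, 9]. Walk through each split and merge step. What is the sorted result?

Merge sort trace:

Split: [20, 3, 15, 9] -> [20, 3] and [15, 9]
  Split: [20, 3] -> [20] and [3]
  Merge: [20] + [3] -> [3, 20]
  Split: [15, 9] -> [15] and [9]
  Merge: [15] + [9] -> [9, 15]
Merge: [3, 20] + [9, 15] -> [3, 9, 15, 20]

Final sorted array: [3, 9, 15, 20]

The merge sort proceeds by recursively splitting the array and merging sorted halves.
After all merges, the sorted array is [3, 9, 15, 20].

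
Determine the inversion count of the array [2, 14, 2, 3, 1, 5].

Finding inversions in [2, 14, 2, 3, 1, 5]:

(0, 4): arr[0]=2 > arr[4]=1
(1, 2): arr[1]=14 > arr[2]=2
(1, 3): arr[1]=14 > arr[3]=3
(1, 4): arr[1]=14 > arr[4]=1
(1, 5): arr[1]=14 > arr[5]=5
(2, 4): arr[2]=2 > arr[4]=1
(3, 4): arr[3]=3 > arr[4]=1

Total inversions: 7

The array has 7 inversion(s): (0,4), (1,2), (1,3), (1,4), (1,5), (2,4), (3,4). Each pair (i,j) satisfies i < j and arr[i] > arr[j].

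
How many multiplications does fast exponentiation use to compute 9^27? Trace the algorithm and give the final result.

Computing 9^27 by squaring (build up from 9^1; each line after the first costs one multiplication):

9^1 = 9
9^2 = (9^1)^2 = 9^2 = 81
9^3 = 9 * 9^2 = 9 * 81 = 729
9^6 = (9^3)^2 = 729^2 = 531441
9^12 = (9^6)^2 = 531441^2 = 282429536481
9^13 = 9 * 9^12 = 9 * 282429536481 = 2541865828329
9^26 = (9^13)^2 = 2541865828329^2 = 6461081889226673298932241
9^27 = 9 * 9^26 = 9 * 6461081889226673298932241 = 58149737003040059690390169

Result: 58149737003040059690390169
Multiplications needed: 7 (7 lines after 9^1)

9^27 = 58149737003040059690390169. Using exponentiation by squaring, this requires 7 multiplications. The key idea: if the exponent is even, square the half-power; if odd, multiply by the base once.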